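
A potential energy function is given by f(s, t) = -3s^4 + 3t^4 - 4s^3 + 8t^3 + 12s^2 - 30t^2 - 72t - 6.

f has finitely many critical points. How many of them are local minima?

2

f separates as a function of s plus a function of t, so ∇f=0 decouples.
∂f/∂s = -12s(s - 1)(s + 2) = 0 at s ∈ {-2, 0, 1}; ∂f/∂t = 12(t - 2)(t + 1)(t + 3) = 0 at t ∈ {-3, -1, 2}.
The Hessian is diagonal: diag(f_ss, f_tt). Second derivatives: f_ss(-2)=-72, f_ss(0)=24, f_ss(1)=-36; f_tt(-3)=120, f_tt(-1)=-72, f_tt(2)=180.
Local minima occur where both diagonal entries positive: (0, -3), (0, 2). Count: 2.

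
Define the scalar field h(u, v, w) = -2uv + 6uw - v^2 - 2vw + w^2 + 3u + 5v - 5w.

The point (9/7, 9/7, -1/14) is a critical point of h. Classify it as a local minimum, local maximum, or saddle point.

saddle point

The Hessian is constant: H = [[0, -2, 6], [-2, -2, -2], [6, -2, 2]].
Leading principal minors: Δ₁ = 0, Δ₂ = -4, Δ₃ = 112.
The minors fit neither the all-positive nor the alternating-sign pattern, so H is indefinite: a saddle point.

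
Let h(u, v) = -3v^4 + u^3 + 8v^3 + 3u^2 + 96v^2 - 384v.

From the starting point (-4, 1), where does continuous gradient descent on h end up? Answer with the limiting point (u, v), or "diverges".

h is separable, so gradient descent decouples: u follows -∂h/∂u, v follows -∂h/∂v.
∂h/∂u = 3u(u + 2); at u=-4 this is 24, so u decreases.
∂h/∂v = -12(v - 4)(v - 2)(v + 4); at v=1 this is -180, so v increases.
The u-coordinate has no critical point in that direction and runs off to infinity.

diverges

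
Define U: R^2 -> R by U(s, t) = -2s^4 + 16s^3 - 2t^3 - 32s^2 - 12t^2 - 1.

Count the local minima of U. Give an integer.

1

U separates as a function of s plus a function of t, so ∇U=0 decouples.
∂U/∂s = -8s(s - 4)(s - 2) = 0 at s ∈ {0, 2, 4}; ∂U/∂t = -6t(t + 4) = 0 at t ∈ {-4, 0}.
The Hessian is diagonal: diag(U_ss, U_tt). Second derivatives: U_ss(0)=-64, U_ss(2)=32, U_ss(4)=-64; U_tt(-4)=24, U_tt(0)=-24.
Local minima occur where both diagonal entries positive: (2, -4). Count: 1.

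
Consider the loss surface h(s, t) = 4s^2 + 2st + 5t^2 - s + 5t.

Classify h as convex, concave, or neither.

convex

h is quadratic, so its Hessian is the constant matrix H = [[8, 2], [2, 10]].
det(H) = 76, tr(H) = 18.
det(H) > 0 and tr(H) > 0, so H is positive definite everywhere: convex.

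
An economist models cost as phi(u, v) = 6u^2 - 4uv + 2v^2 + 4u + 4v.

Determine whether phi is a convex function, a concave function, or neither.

convex

phi is quadratic, so its Hessian is the constant matrix H = [[12, -4], [-4, 4]].
det(H) = 32, tr(H) = 16.
det(H) > 0 and tr(H) > 0, so H is positive definite everywhere: convex.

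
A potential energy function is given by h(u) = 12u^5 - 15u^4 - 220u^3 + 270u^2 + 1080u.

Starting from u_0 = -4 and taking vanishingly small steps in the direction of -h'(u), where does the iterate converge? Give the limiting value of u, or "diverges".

diverges

h'(u) = 60(u - 3)(u - 2)(u + 1)(u + 3), so h'(-4) = 7560.
Gradient descent moves in the -h' direction, i.e. u is decreasing.
There is no critical point below u=-4, and h' keeps the same sign, so the iterate runs off to −∞.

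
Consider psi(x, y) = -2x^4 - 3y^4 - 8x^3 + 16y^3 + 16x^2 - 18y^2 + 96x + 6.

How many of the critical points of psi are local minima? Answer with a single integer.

psi separates as a function of x plus a function of y, so ∇psi=0 decouples.
∂psi/∂x = -8(x - 2)(x + 2)(x + 3) = 0 at x ∈ {-3, -2, 2}; ∂psi/∂y = -12y(y - 3)(y - 1) = 0 at y ∈ {0, 1, 3}.
The Hessian is diagonal: diag(psi_xx, psi_yy). Second derivatives: psi_xx(-3)=-40, psi_xx(-2)=32, psi_xx(2)=-160; psi_yy(0)=-36, psi_yy(1)=24, psi_yy(3)=-72.
Local minima occur where both diagonal entries positive: (-2, 1). Count: 1.

1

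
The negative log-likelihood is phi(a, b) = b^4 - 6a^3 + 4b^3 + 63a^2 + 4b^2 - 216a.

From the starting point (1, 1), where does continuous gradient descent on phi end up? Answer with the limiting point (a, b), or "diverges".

phi is separable, so gradient descent decouples: a follows -∂phi/∂a, b follows -∂phi/∂b.
∂phi/∂a = -18(a - 4)(a - 3); at a=1 this is -108, so a increases.
∂phi/∂b = 4b(b + 1)(b + 2); at b=1 this is 24, so b decreases.
a converges to its nearest critical value 3 (a local min of the a-part); b converges to 0. The iterate converges to (3, 0).

(3, 0)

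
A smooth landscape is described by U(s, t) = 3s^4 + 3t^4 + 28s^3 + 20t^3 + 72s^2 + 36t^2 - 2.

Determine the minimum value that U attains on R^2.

U(s,t) separates as P(s) + Q(t) − 2, so its minimum is min P + min Q − 2.
P'(s) = 12s(s + 3)(s + 4) vanishes at s ∈ {-4, -3, 0}; Q'(t) = 12t(t + 2)(t + 3) vanishes at t ∈ {-3, -2, 0}.
Local minima of P (where P''>0): P(-4)=128, P(0)=0. Local minima of Q: Q(-3)=27, Q(0)=0.
So the global minimum of U is P(0) + Q(0) − 2 = 0 + 0 − 2 = -2, attained at (0, 0).

-2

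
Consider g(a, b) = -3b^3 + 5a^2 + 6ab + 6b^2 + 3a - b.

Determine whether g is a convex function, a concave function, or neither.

neither

The term -3b^3 is cubic, so the Hessian is not constant.
∂²g/∂b² = -18b + 12, which takes both signs as b varies (negative for sufficiently large b). A diagonal entry of the Hessian changing sign means the Hessian is neither positive- nor negative-semidefinite on all of R^2.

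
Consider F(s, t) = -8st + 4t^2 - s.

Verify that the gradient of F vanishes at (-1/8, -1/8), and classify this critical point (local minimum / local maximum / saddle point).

∇F = (-8t - 1, -8s + 8t); substituting (-1/8, -1/8) gives ∇F = (0, 0), so (-1/8, -1/8) is indeed a critical point.
The Hessian of F is constant: H = [[0, -8], [-8, 8]].
det(H) = 0·8 − (-8)² = -64.
Since det(H) < 0, H is indefinite and the critical point is a saddle point.

saddle point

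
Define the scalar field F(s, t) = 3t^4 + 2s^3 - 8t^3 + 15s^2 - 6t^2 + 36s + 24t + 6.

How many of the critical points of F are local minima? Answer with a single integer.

F separates as a function of s plus a function of t, so ∇F=0 decouples.
∂F/∂s = 6(s + 2)(s + 3) = 0 at s ∈ {-3, -2}; ∂F/∂t = 12(t - 2)(t - 1)(t + 1) = 0 at t ∈ {-1, 1, 2}.
The Hessian is diagonal: diag(F_ss, F_tt). Second derivatives: F_ss(-3)=-6, F_ss(-2)=6; F_tt(-1)=72, F_tt(1)=-24, F_tt(2)=36.
Local minima occur where both diagonal entries positive: (-2, -1), (-2, 2). Count: 2.

2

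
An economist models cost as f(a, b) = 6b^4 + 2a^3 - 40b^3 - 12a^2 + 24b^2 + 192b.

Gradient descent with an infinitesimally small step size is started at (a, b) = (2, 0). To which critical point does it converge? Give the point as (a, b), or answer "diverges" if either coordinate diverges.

f is separable, so gradient descent decouples: a follows -∂f/∂a, b follows -∂f/∂b.
∂f/∂a = 6a(a - 4); at a=2 this is -24, so a increases.
∂f/∂b = 24(b - 4)(b - 2)(b + 1); at b=0 this is 192, so b decreases.
a converges to its nearest critical value 4 (a local min of the a-part); b converges to -1. The iterate converges to (4, -1).

(4, -1)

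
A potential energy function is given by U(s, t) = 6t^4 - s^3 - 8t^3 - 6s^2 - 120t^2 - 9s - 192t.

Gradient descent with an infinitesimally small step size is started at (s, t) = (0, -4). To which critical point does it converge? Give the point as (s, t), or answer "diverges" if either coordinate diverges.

U is separable, so gradient descent decouples: s follows -∂U/∂s, t follows -∂U/∂t.
∂U/∂s = -3(s + 1)(s + 3); at s=0 this is -9, so s increases.
∂U/∂t = 24(t - 4)(t + 1)(t + 2); at t=-4 this is -1152, so t increases.
The s-coordinate has no critical point in that direction and runs off to infinity.

diverges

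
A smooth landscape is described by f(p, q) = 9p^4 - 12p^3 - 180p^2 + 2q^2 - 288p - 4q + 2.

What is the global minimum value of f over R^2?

-2496

f(p,q) separates as A(p) + B(q) + 2, so its minimum is min A + min B + 2.
A'(p) = 36(p - 4)(p + 1)(p + 2) vanishes at p ∈ {-2, -1, 4}; B'(q) = 4q - 4 vanishes at q ∈ {1}.
Local minima of A (where A''>0): A(-2)=96, A(4)=-2496. Local minima of B: B(1)=-2.
So the global minimum of f is A(4) + B(1) + 2 = -2496 − 2 + 2 = -2496, attained at (4, 1).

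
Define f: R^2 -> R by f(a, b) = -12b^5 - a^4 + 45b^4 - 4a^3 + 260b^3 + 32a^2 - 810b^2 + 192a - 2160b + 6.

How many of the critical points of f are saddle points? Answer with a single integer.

f separates as a function of a plus a function of b, so ∇f=0 decouples.
∂f/∂a = -4(a - 4)(a + 3)(a + 4) = 0 at a ∈ {-4, -3, 4}; ∂f/∂b = -60(b - 4)(b - 3)(b + 1)(b + 3) = 0 at b ∈ {-3, -1, 3, 4}.
The Hessian is diagonal: diag(f_aa, f_bb). Second derivatives: f_aa(-4)=-32, f_aa(-3)=28, f_aa(4)=-224; f_bb(-3)=5040, f_bb(-1)=-2400, f_bb(3)=1440, f_bb(4)=-2100.
Saddle points occur where the two diagonal entries have opposite signs: (-4, -3), (-4, 3), (-3, -1), (-3, 4), (4, -3), (4, 3). Count: 6.

6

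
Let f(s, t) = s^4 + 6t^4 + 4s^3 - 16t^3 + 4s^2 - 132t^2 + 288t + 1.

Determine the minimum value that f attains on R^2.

f(s,t) separates as P(s) + Q(t) + 1, so its minimum is min P + min Q + 1.
P'(s) = 4s(s + 1)(s + 2) vanishes at s ∈ {-2, -1, 0}; Q'(t) = 24(t - 4)(t - 1)(t + 3) vanishes at t ∈ {-3, 1, 4}.
Local minima of P (where P''>0): P(-2)=0, P(0)=0. Local minima of Q: Q(-3)=-1134, Q(4)=-448.
So the global minimum of f is P(-2) + Q(-3) + 1 = 0 − 1134 + 1 = -1133, attained at (-2, -3).

-1133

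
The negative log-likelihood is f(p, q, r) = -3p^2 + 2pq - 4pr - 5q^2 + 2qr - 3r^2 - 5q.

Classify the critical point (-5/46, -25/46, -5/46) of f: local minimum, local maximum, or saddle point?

local maximum

The Hessian is constant: H = [[-6, 2, -4], [2, -10, 2], [-4, 2, -6]].
Leading principal minors: Δ₁ = -6, Δ₂ = 56, Δ₃ = -184.
The minors alternate sign starting negative (−, +, −), so H is negative definite: a local maximum.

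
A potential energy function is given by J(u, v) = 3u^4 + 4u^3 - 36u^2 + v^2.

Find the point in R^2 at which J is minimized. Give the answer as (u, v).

J(u,v) separates as P(u) + Q(v), so its minimum is min P + min Q.
P'(u) = 12u(u - 2)(u + 3) vanishes at u ∈ {-3, 0, 2}; Q'(v) = 2v vanishes at v ∈ {0}.
Local minima of P (where P''>0): P(-3)=-189, P(2)=-64. Local minima of Q: Q(0)=0.
So the global minimum of J is P(-3) + Q(0) = -189 + 0 = -189, attained at (-3, 0).

(-3, 0)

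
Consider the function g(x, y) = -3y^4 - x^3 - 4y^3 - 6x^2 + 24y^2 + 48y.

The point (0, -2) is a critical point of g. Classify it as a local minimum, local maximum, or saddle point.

local maximum

The mixed partial ∂²g/∂x∂y is 0, so the Hessian at any point is diag(g_xx, g_yy) = diag(-6(x + 2), 12(-3y^2 - 2y + 4)).
At (0, -2): H = diag(-12, -48).
Both eigenvalues are negative, so H is negative definite: a local maximum.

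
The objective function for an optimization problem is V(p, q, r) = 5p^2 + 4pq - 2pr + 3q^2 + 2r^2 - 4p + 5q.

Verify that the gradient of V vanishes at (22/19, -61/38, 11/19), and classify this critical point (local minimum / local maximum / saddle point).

local minimum

∇V = (10p + 4q - 2r - 4, 4p + 6q + 5, -2p + 4r); substituting (22/19, -61/38, 11/19) gives ∇V = (0, 0, 0), so (22/19, -61/38, 11/19) is indeed a critical point.
The Hessian is constant: H = [[10, 4, -2], [4, 6, 0], [-2, 0, 4]].
Leading principal minors: Δ₁ = 10, Δ₂ = 44, Δ₃ = 152.
All leading minors are positive, so H is positive definite: a local minimum.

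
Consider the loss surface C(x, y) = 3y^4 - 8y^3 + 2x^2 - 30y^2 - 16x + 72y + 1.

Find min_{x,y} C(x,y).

-183

C(x,y) separates as P(x) + Q(y) + 1, so its minimum is min P + min Q + 1.
P'(x) = 4x - 16 vanishes at x ∈ {4}; Q'(y) = 12(y - 3)(y - 1)(y + 2) vanishes at y ∈ {-2, 1, 3}.
Local minima of P (where P''>0): P(4)=-32. Local minima of Q: Q(-2)=-152, Q(3)=-27.
So the global minimum of C is P(4) + Q(-2) + 1 = -32 − 152 + 1 = -183, attained at (4, -2).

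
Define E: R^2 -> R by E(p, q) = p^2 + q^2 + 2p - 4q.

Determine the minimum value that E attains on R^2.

E(p,q) separates as A(p) + B(q), so its minimum is min A + min B.
A'(p) = 2p + 2 vanishes at p ∈ {-1}; B'(q) = 2q - 4 vanishes at q ∈ {2}.
Local minima of A (where A''>0): A(-1)=-1. Local minima of B: B(2)=-4.
So the global minimum of E is A(-1) + B(2) = -1 − 4 = -5, attained at (-1, 2).

-5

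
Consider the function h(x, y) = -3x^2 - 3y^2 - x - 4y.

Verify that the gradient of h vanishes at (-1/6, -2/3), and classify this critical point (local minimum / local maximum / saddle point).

local maximum

∇h = (-6x - 1, -6y - 4); substituting (-1/6, -2/3) gives ∇h = (0, 0), so (-1/6, -2/3) is indeed a critical point.
The Hessian of h is constant: H = [[-6, 0], [0, -6]].
det(H) = (-6)·(-6) − 0² = 36.
det(H) > 0 and tr(H) = -12 < 0, so H is negative definite and the point is a local maximum.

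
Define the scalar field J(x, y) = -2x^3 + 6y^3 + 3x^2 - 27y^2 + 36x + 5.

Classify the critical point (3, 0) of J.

local maximum

The mixed partial ∂²J/∂x∂y is 0, so the Hessian at any point is diag(J_xx, J_yy) = diag(6(-2x + 1), 18(2y - 3)).
At (3, 0): H = diag(-30, -54).
Both eigenvalues are negative, so H is negative definite: a local maximum.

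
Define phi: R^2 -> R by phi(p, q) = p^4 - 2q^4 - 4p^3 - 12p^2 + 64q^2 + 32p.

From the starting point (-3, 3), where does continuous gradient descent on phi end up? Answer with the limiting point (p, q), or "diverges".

phi is separable, so gradient descent decouples: p follows -∂phi/∂p, q follows -∂phi/∂q.
∂phi/∂p = 4(p - 4)(p - 1)(p + 2); at p=-3 this is -112, so p increases.
∂phi/∂q = -8q(q - 4)(q + 4); at q=3 this is 168, so q decreases.
p converges to its nearest critical value -2 (a local min of the p-part); q converges to 0. The iterate converges to (-2, 0).

(-2, 0)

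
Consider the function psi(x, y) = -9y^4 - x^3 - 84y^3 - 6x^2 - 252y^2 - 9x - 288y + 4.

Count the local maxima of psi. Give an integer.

psi separates as a function of x plus a function of y, so ∇psi=0 decouples.
∂psi/∂x = -3(x + 1)(x + 3) = 0 at x ∈ {-3, -1}; ∂psi/∂y = -36(y + 1)(y + 2)(y + 4) = 0 at y ∈ {-4, -2, -1}.
The Hessian is diagonal: diag(psi_xx, psi_yy). Second derivatives: psi_xx(-3)=6, psi_xx(-1)=-6; psi_yy(-4)=-216, psi_yy(-2)=72, psi_yy(-1)=-108.
Local maxima occur where both diagonal entries negative: (-1, -4), (-1, -1). Count: 2.

2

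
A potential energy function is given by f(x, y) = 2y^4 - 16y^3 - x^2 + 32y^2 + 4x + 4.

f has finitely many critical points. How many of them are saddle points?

2

f separates as a function of x plus a function of y, so ∇f=0 decouples.
∂f/∂x = -2(x - 2) = 0 at x ∈ {2}; ∂f/∂y = 8y(y - 4)(y - 2) = 0 at y ∈ {0, 2, 4}.
The Hessian is diagonal: diag(f_xx, f_yy). Second derivatives: f_xx(2)=-2; f_yy(0)=64, f_yy(2)=-32, f_yy(4)=64.
Saddle points occur where the two diagonal entries have opposite signs: (2, 0), (2, 4). Count: 2.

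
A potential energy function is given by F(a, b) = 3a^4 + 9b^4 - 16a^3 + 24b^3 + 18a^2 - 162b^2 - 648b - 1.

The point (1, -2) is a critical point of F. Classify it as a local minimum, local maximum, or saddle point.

local maximum

The mixed partial ∂²F/∂a∂b is 0, so the Hessian at any point is diag(F_aa, F_bb) = diag(12(3a^2 - 8a + 3), 36(3b^2 + 4b - 9)).
At (1, -2): H = diag(-24, -180).
Both eigenvalues are negative, so H is negative definite: a local maximum.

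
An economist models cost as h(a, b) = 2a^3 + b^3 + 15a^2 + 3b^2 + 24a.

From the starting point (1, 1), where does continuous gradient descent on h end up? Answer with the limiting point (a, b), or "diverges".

(-1, 0)

h is separable, so gradient descent decouples: a follows -∂h/∂a, b follows -∂h/∂b.
∂h/∂a = 6(a + 1)(a + 4); at a=1 this is 60, so a decreases.
∂h/∂b = 3b(b + 2); at b=1 this is 9, so b decreases.
a converges to its nearest critical value -1 (a local min of the a-part); b converges to 0. The iterate converges to (-1, 0).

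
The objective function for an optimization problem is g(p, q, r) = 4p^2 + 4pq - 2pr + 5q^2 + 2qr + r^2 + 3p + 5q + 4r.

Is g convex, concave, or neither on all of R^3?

convex

g is quadratic, so its Hessian is the constant matrix H = [[8, 4, -2], [4, 10, 2], [-2, 2, 2]].
Leading principal minors: 8, 64, 24.
All positive ⇒ H ≻ 0 ⇒ convex.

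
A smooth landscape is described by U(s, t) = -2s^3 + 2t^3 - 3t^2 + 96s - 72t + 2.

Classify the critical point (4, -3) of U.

local maximum

The mixed partial ∂²U/∂s∂t is 0, so the Hessian at any point is diag(U_ss, U_tt) = diag(-12s, 6(2t - 1)).
At (4, -3): H = diag(-48, -42).
Both eigenvalues are negative, so H is negative definite: a local maximum.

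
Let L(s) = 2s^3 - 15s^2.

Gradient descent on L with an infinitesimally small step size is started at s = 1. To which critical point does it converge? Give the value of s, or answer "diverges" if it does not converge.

L'(s) = 6s(s - 5), so L'(1) = -24.
Gradient descent moves in the -L' direction, i.e. s is increasing.
The nearest critical point in that direction is s = 5, where L'' = 30 > 0 (a local minimum). The iterate converges there.

5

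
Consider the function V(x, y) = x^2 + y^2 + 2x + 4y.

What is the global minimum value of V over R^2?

-5

V(x,y) separates as P(x) + Q(y), so its minimum is min P + min Q.
P'(x) = 2x + 2 vanishes at x ∈ {-1}; Q'(y) = 2y + 4 vanishes at y ∈ {-2}.
Local minima of P (where P''>0): P(-1)=-1. Local minima of Q: Q(-2)=-4.
So the global minimum of V is P(-1) + Q(-2) = -1 − 4 = -5, attained at (-1, -2).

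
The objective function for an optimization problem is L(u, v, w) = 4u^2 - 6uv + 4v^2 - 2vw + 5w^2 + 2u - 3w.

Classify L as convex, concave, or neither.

L is quadratic, so its Hessian is the constant matrix H = [[8, -6, 0], [-6, 8, -2], [0, -2, 10]].
Leading principal minors: 8, 28, 248.
All positive ⇒ H ≻ 0 ⇒ convex.

convex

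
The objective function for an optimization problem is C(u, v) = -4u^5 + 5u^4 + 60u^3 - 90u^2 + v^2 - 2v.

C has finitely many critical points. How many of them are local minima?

2

C separates as a function of u plus a function of v, so ∇C=0 decouples.
∂C/∂u = -20u(u - 3)(u - 1)(u + 3) = 0 at u ∈ {-3, 0, 1, 3}; ∂C/∂v = 2(v - 1) = 0 at v ∈ {1}.
The Hessian is diagonal: diag(C_uu, C_vv). Second derivatives: C_uu(-3)=1440, C_uu(0)=-180, C_uu(1)=160, C_uu(3)=-720; C_vv(1)=2.
Local minima occur where both diagonal entries positive: (-3, 1), (1, 1). Count: 2.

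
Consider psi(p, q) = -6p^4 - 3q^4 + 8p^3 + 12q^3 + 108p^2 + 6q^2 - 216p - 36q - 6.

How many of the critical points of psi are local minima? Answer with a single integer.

1

psi separates as a function of p plus a function of q, so ∇psi=0 decouples.
∂psi/∂p = -24(p - 3)(p - 1)(p + 3) = 0 at p ∈ {-3, 1, 3}; ∂psi/∂q = -12(q - 3)(q - 1)(q + 1) = 0 at q ∈ {-1, 1, 3}.
The Hessian is diagonal: diag(psi_pp, psi_qq). Second derivatives: psi_pp(-3)=-576, psi_pp(1)=192, psi_pp(3)=-288; psi_qq(-1)=-96, psi_qq(1)=48, psi_qq(3)=-96.
Local minima occur where both diagonal entries positive: (1, 1). Count: 1.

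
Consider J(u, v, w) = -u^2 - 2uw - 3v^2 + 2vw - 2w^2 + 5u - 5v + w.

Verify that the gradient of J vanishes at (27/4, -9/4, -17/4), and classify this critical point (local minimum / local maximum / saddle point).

∇J = (-2u - 2w + 5, -6v + 2w - 5, -2u + 2v - 4w + 1); substituting (27/4, -9/4, -17/4) gives ∇J = (0, 0, 0), so (27/4, -9/4, -17/4) is indeed a critical point.
The Hessian is constant: H = [[-2, 0, -2], [0, -6, 2], [-2, 2, -4]].
Leading principal minors: Δ₁ = -2, Δ₂ = 12, Δ₃ = -16.
The minors alternate sign starting negative (−, +, −), so H is negative definite: a local maximum.

local maximum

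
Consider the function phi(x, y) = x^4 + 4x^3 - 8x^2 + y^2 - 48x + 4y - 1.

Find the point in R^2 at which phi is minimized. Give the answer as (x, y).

(2, -2)

phi(x,y) separates as P(x) + Q(y) − 1, so its minimum is min P + min Q − 1.
P'(x) = 4(x - 2)(x + 2)(x + 3) vanishes at x ∈ {-3, -2, 2}; Q'(y) = 2y + 4 vanishes at y ∈ {-2}.
Local minima of P (where P''>0): P(-3)=45, P(2)=-80. Local minima of Q: Q(-2)=-4.
So the global minimum of phi is P(2) + Q(-2) − 1 = -80 − 4 − 1 = -85, attained at (2, -2).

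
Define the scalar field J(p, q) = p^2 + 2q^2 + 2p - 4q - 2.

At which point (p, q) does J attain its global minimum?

(-1, 1)

J(p,q) separates as A(p) + B(q) − 2, so its minimum is min A + min B − 2.
A'(p) = 2p + 2 vanishes at p ∈ {-1}; B'(q) = 4q - 4 vanishes at q ∈ {1}.
Local minima of A (where A''>0): A(-1)=-1. Local minima of B: B(1)=-2.
So the global minimum of J is A(-1) + B(1) − 2 = -1 − 2 − 2 = -5, attained at (-1, 1).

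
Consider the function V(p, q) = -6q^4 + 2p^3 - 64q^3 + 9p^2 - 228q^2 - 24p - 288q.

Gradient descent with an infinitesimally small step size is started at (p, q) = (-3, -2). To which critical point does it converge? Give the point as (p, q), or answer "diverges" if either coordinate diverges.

(1, -3)

V is separable, so gradient descent decouples: p follows -∂V/∂p, q follows -∂V/∂q.
∂V/∂p = 6(p - 1)(p + 4); at p=-3 this is -24, so p increases.
∂V/∂q = -24(q + 1)(q + 3)(q + 4); at q=-2 this is 48, so q decreases.
p converges to its nearest critical value 1 (a local min of the p-part); q converges to -3. The iterate converges to (1, -3).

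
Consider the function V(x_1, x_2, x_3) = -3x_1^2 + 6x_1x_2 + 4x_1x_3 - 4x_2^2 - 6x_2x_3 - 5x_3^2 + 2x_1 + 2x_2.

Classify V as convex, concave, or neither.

V is quadratic, so its Hessian is the constant matrix H = [[-6, 6, 4], [6, -8, -6], [4, -6, -10]].
Leading principal minors: -6, 12, -64.
Signs alternate −, +, − ⇒ H ≺ 0 ⇒ concave.

concave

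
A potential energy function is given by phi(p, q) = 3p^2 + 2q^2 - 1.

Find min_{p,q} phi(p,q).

phi(p,q) separates as A(p) + B(q) − 1, so its minimum is min A + min B − 1.
A'(p) = 6p vanishes at p ∈ {0}; B'(q) = 4q vanishes at q ∈ {0}.
Local minima of A (where A''>0): A(0)=0. Local minima of B: B(0)=0.
So the global minimum of phi is A(0) + B(0) − 1 = 0 + 0 − 1 = -1, attained at (0, 0).

-1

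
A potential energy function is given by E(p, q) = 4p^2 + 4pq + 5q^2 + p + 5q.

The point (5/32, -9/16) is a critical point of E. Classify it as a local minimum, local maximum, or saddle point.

The Hessian of E is constant: H = [[8, 4], [4, 10]].
det(H) = 8·10 − 4² = 64.
det(H) > 0 and tr(H) = 18 > 0, so H is positive definite and the point is a local minimum.

local minimum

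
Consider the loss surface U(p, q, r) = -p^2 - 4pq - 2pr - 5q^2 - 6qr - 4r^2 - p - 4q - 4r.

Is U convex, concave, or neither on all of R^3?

concave

U is quadratic, so its Hessian is the constant matrix H = [[-2, -4, -2], [-4, -10, -6], [-2, -6, -8]].
Leading principal minors: -2, 4, -16.
Signs alternate −, +, − ⇒ H ≺ 0 ⇒ concave.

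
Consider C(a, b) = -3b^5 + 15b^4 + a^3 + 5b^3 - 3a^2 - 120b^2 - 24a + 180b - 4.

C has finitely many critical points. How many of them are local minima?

C separates as a function of a plus a function of b, so ∇C=0 decouples.
∂C/∂a = 3(a - 4)(a + 2) = 0 at a ∈ {-2, 4}; ∂C/∂b = -15(b - 3)(b - 2)(b - 1)(b + 2) = 0 at b ∈ {-2, 1, 2, 3}.
The Hessian is diagonal: diag(C_aa, C_bb). Second derivatives: C_aa(-2)=-18, C_aa(4)=18; C_bb(-2)=900, C_bb(1)=-90, C_bb(2)=60, C_bb(3)=-150.
Local minima occur where both diagonal entries positive: (4, -2), (4, 2). Count: 2.

2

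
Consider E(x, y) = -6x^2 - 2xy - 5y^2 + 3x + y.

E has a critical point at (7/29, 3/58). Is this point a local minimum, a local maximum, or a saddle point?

The Hessian of E is constant: H = [[-12, -2], [-2, -10]].
det(H) = (-12)·(-10) − (-2)² = 116.
det(H) > 0 and tr(H) = -22 < 0, so H is negative definite and the point is a local maximum.

local maximum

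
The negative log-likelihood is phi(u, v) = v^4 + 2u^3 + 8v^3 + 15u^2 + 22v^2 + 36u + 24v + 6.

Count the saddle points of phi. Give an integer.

phi separates as a function of u plus a function of v, so ∇phi=0 decouples.
∂phi/∂u = 6(u + 2)(u + 3) = 0 at u ∈ {-3, -2}; ∂phi/∂v = 4(v + 1)(v + 2)(v + 3) = 0 at v ∈ {-3, -2, -1}.
The Hessian is diagonal: diag(phi_uu, phi_vv). Second derivatives: phi_uu(-3)=-6, phi_uu(-2)=6; phi_vv(-3)=8, phi_vv(-2)=-4, phi_vv(-1)=8.
Saddle points occur where the two diagonal entries have opposite signs: (-3, -3), (-3, -1), (-2, -2). Count: 3.

3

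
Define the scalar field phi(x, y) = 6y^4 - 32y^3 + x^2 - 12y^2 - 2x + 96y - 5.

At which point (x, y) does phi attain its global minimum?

phi(x,y) separates as P(x) + Q(y) − 5, so its minimum is min P + min Q − 5.
P'(x) = 2x - 2 vanishes at x ∈ {1}; Q'(y) = 24(y - 4)(y - 1)(y + 1) vanishes at y ∈ {-1, 1, 4}.
Local minima of P (where P''>0): P(1)=-1. Local minima of Q: Q(-1)=-70, Q(4)=-320.
So the global minimum of phi is P(1) + Q(4) − 5 = -1 − 320 − 5 = -326, attained at (1, 4).

(1, 4)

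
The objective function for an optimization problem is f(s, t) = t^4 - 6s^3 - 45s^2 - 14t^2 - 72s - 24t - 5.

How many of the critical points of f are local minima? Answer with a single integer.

f separates as a function of s plus a function of t, so ∇f=0 decouples.
∂f/∂s = -18(s + 1)(s + 4) = 0 at s ∈ {-4, -1}; ∂f/∂t = 4(t - 3)(t + 1)(t + 2) = 0 at t ∈ {-2, -1, 3}.
The Hessian is diagonal: diag(f_ss, f_tt). Second derivatives: f_ss(-4)=54, f_ss(-1)=-54; f_tt(-2)=20, f_tt(-1)=-16, f_tt(3)=80.
Local minima occur where both diagonal entries positive: (-4, -2), (-4, 3). Count: 2.

2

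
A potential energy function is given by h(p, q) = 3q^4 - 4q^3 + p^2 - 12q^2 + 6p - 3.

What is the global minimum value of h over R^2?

-44

h(p,q) separates as A(p) + B(q) − 3, so its minimum is min A + min B − 3.
A'(p) = 2p + 6 vanishes at p ∈ {-3}; B'(q) = 12q(q - 2)(q + 1) vanishes at q ∈ {-1, 0, 2}.
Local minima of A (where A''>0): A(-3)=-9. Local minima of B: B(-1)=-5, B(2)=-32.
So the global minimum of h is A(-3) + B(2) − 3 = -9 − 32 − 3 = -44, attained at (-3, 2).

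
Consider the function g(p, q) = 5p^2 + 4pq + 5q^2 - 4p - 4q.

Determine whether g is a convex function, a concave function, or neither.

g is quadratic, so its Hessian is the constant matrix H = [[10, 4], [4, 10]].
det(H) = 84, tr(H) = 20.
det(H) > 0 and tr(H) > 0, so H is positive definite everywhere: convex.

convex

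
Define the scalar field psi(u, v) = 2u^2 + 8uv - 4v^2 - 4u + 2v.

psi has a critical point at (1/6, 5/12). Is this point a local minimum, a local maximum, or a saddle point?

The Hessian of psi is constant: H = [[4, 8], [8, -8]].
det(H) = 4·(-8) − 8² = -96.
Since det(H) < 0, H is indefinite and the critical point is a saddle point.

saddle point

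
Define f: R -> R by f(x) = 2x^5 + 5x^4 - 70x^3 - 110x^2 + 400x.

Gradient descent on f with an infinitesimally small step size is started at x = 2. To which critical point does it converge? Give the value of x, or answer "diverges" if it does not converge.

4

f'(x) = 10(x - 4)(x - 1)(x + 2)(x + 5), so f'(2) = -560.
Gradient descent moves in the -f' direction, i.e. x is increasing.
The nearest critical point in that direction is x = 4, where f'' = 1620 > 0 (a local minimum). The iterate converges there.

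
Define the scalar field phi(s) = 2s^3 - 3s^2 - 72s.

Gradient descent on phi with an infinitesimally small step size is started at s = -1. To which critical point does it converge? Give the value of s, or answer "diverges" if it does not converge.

4

phi'(s) = 6(s - 4)(s + 3), so phi'(-1) = -60.
Gradient descent moves in the -phi' direction, i.e. s is increasing.
The nearest critical point in that direction is s = 4, where phi'' = 42 > 0 (a local minimum). The iterate converges there.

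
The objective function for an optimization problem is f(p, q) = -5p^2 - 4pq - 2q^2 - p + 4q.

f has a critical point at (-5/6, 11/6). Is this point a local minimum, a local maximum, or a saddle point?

The Hessian of f is constant: H = [[-10, -4], [-4, -4]].
det(H) = (-10)·(-4) − (-4)² = 24.
det(H) > 0 and tr(H) = -14 < 0, so H is negative definite and the point is a local maximum.

local maximum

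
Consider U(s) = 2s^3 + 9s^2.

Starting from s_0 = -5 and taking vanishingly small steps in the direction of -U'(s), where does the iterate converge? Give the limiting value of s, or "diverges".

diverges

U'(s) = 6s(s + 3), so U'(-5) = 60.
Gradient descent moves in the -U' direction, i.e. s is decreasing.
There is no critical point below s=-5, and U' keeps the same sign, so the iterate runs off to −∞.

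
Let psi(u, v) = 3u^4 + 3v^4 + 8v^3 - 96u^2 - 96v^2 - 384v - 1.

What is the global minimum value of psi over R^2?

-2561

psi(u,v) separates as P(u) + Q(v) − 1, so its minimum is min P + min Q − 1.
P'(u) = 12u(u - 4)(u + 4) vanishes at u ∈ {-4, 0, 4}; Q'(v) = 12(v - 4)(v + 2)(v + 4) vanishes at v ∈ {-4, -2, 4}.
Local minima of P (where P''>0): P(-4)=-768, P(4)=-768. Local minima of Q: Q(-4)=256, Q(4)=-1792.
So the global minimum of psi is P(-4) + Q(4) − 1 = -768 − 1792 − 1 = -2561, attained at (-4, 4).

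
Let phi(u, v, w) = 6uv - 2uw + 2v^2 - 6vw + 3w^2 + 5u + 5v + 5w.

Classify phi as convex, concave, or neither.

phi is quadratic, so its Hessian is the constant matrix H = [[0, 6, -2], [6, 4, -6], [-2, -6, 6]].
Leading principal minors: 0, -36, -88.
Neither pattern holds ⇒ H is indefinite ⇒ neither convex nor concave.

neither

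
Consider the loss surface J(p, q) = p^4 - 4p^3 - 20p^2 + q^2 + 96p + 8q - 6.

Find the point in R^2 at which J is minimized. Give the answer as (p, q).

J(p,q) separates as A(p) + B(q) − 6, so its minimum is min A + min B − 6.
A'(p) = 4(p - 4)(p - 2)(p + 3) vanishes at p ∈ {-3, 2, 4}; B'(q) = 2q + 8 vanishes at q ∈ {-4}.
Local minima of A (where A''>0): A(-3)=-279, A(4)=64. Local minima of B: B(-4)=-16.
So the global minimum of J is A(-3) + B(-4) − 6 = -279 − 16 − 6 = -301, attained at (-3, -4).

(-3, -4)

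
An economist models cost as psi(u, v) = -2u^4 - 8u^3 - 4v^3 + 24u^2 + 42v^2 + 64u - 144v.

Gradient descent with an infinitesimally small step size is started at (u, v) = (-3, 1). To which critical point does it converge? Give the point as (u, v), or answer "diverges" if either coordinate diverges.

psi is separable, so gradient descent decouples: u follows -∂psi/∂u, v follows -∂psi/∂v.
∂psi/∂u = -8(u - 2)(u + 1)(u + 4); at u=-3 this is -80, so u increases.
∂psi/∂v = -12(v - 4)(v - 3); at v=1 this is -72, so v increases.
u converges to its nearest critical value -1 (a local min of the u-part); v converges to 3. The iterate converges to (-1, 3).

(-1, 3)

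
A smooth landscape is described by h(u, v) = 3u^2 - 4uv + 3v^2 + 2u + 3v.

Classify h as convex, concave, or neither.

convex

h is quadratic, so its Hessian is the constant matrix H = [[6, -4], [-4, 6]].
det(H) = 20, tr(H) = 12.
det(H) > 0 and tr(H) > 0, so H is positive definite everywhere: convex.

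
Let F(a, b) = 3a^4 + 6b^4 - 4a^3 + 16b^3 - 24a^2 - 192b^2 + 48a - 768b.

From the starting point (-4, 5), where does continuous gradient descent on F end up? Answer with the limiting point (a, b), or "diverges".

(-2, 4)

F is separable, so gradient descent decouples: a follows -∂F/∂a, b follows -∂F/∂b.
∂F/∂a = 12(a - 2)(a - 1)(a + 2); at a=-4 this is -720, so a increases.
∂F/∂b = 24(b - 4)(b + 2)(b + 4); at b=5 this is 1512, so b decreases.
a converges to its nearest critical value -2 (a local min of the a-part); b converges to 4. The iterate converges to (-2, 4).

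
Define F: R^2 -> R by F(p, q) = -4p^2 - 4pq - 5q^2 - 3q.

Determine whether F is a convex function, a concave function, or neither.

F is quadratic, so its Hessian is the constant matrix H = [[-8, -4], [-4, -10]].
det(H) = 64, tr(H) = -18.
det(H) > 0 and tr(H) < 0, so H is negative definite everywhere: concave.

concave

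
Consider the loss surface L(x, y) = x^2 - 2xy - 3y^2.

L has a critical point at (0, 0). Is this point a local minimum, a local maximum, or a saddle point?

saddle point

The Hessian of L is constant: H = [[2, -2], [-2, -6]].
det(H) = 2·(-6) − (-2)² = -16.
Since det(H) < 0, H is indefinite and the critical point is a saddle point.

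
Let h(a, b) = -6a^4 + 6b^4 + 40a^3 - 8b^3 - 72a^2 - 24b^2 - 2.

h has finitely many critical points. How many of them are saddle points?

5

h separates as a function of a plus a function of b, so ∇h=0 decouples.
∂h/∂a = -24a(a - 3)(a - 2) = 0 at a ∈ {0, 2, 3}; ∂h/∂b = 24b(b - 2)(b + 1) = 0 at b ∈ {-1, 0, 2}.
The Hessian is diagonal: diag(h_aa, h_bb). Second derivatives: h_aa(0)=-144, h_aa(2)=48, h_aa(3)=-72; h_bb(-1)=72, h_bb(0)=-48, h_bb(2)=144.
Saddle points occur where the two diagonal entries have opposite signs: (0, -1), (0, 2), (2, 0), (3, -1), (3, 2). Count: 5.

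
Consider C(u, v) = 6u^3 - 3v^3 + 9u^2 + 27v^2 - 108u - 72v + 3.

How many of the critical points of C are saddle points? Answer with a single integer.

2

C separates as a function of u plus a function of v, so ∇C=0 decouples.
∂C/∂u = 18(u - 2)(u + 3) = 0 at u ∈ {-3, 2}; ∂C/∂v = -9(v - 4)(v - 2) = 0 at v ∈ {2, 4}.
The Hessian is diagonal: diag(C_uu, C_vv). Second derivatives: C_uu(-3)=-90, C_uu(2)=90; C_vv(2)=18, C_vv(4)=-18.
Saddle points occur where the two diagonal entries have opposite signs: (-3, 2), (2, 4). Count: 2.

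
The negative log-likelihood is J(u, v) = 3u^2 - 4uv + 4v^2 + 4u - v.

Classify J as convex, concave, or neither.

convex

J is quadratic, so its Hessian is the constant matrix H = [[6, -4], [-4, 8]].
det(H) = 32, tr(H) = 14.
det(H) > 0 and tr(H) > 0, so H is positive definite everywhere: convex.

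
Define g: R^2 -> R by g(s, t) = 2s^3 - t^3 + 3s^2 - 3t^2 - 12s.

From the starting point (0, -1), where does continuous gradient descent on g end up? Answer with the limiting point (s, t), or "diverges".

g is separable, so gradient descent decouples: s follows -∂g/∂s, t follows -∂g/∂t.
∂g/∂s = 6(s - 1)(s + 2); at s=0 this is -12, so s increases.
∂g/∂t = -3t(t + 2); at t=-1 this is 3, so t decreases.
s converges to its nearest critical value 1 (a local min of the s-part); t converges to -2. The iterate converges to (1, -2).

(1, -2)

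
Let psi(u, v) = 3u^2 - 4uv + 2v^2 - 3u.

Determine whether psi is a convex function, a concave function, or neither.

convex

psi is quadratic, so its Hessian is the constant matrix H = [[6, -4], [-4, 4]].
det(H) = 8, tr(H) = 10.
det(H) > 0 and tr(H) > 0, so H is positive definite everywhere: convex.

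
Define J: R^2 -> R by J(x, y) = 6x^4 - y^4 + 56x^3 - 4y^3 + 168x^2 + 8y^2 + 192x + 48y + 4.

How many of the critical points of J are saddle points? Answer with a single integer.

J separates as a function of x plus a function of y, so ∇J=0 decouples.
∂J/∂x = 24(x + 1)(x + 2)(x + 4) = 0 at x ∈ {-4, -2, -1}; ∂J/∂y = -4(y - 2)(y + 2)(y + 3) = 0 at y ∈ {-3, -2, 2}.
The Hessian is diagonal: diag(J_xx, J_yy). Second derivatives: J_xx(-4)=144, J_xx(-2)=-48, J_xx(-1)=72; J_yy(-3)=-20, J_yy(-2)=16, J_yy(2)=-80.
Saddle points occur where the two diagonal entries have opposite signs: (-4, -3), (-4, 2), (-2, -2), (-1, -3), (-1, 2). Count: 5.

5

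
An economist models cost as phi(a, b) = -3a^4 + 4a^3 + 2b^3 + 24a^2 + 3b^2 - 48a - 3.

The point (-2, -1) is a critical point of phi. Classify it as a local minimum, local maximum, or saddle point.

local maximum

The mixed partial ∂²phi/∂a∂b is 0, so the Hessian at any point is diag(phi_aa, phi_bb) = diag(12(-3a^2 + 2a + 4), 6(2b + 1)).
At (-2, -1): H = diag(-144, -6).
Both eigenvalues are negative, so H is negative definite: a local maximum.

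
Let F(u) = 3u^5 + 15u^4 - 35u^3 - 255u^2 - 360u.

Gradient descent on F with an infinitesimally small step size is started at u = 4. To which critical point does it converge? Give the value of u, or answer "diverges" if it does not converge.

F'(u) = 15(u - 3)(u + 1)(u + 2)(u + 4), so F'(4) = 3600.
Gradient descent moves in the -F' direction, i.e. u is decreasing.
The nearest critical point in that direction is u = 3, where F'' = 2100 > 0 (a local minimum). The iterate converges there.

3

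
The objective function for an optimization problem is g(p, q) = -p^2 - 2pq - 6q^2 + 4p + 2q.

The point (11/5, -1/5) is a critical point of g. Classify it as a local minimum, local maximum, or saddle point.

The Hessian of g is constant: H = [[-2, -2], [-2, -12]].
det(H) = (-2)·(-12) − (-2)² = 20.
det(H) > 0 and tr(H) = -14 < 0, so H is negative definite and the point is a local maximum.

local maximum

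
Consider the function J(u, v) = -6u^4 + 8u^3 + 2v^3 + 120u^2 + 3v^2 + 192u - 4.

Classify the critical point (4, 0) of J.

saddle point

The mixed partial ∂²J/∂u∂v is 0, so the Hessian at any point is diag(J_uu, J_vv) = diag(24(-3u^2 + 2u + 10), 6(2v + 1)).
At (4, 0): H = diag(-720, 6).
The eigenvalues have opposite signs, so H is indefinite: a saddle point.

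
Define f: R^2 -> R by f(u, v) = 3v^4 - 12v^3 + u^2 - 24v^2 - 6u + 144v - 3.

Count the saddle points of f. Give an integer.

f separates as a function of u plus a function of v, so ∇f=0 decouples.
∂f/∂u = 2(u - 3) = 0 at u ∈ {3}; ∂f/∂v = 12(v - 3)(v - 2)(v + 2) = 0 at v ∈ {-2, 2, 3}.
The Hessian is diagonal: diag(f_uu, f_vv). Second derivatives: f_uu(3)=2; f_vv(-2)=240, f_vv(2)=-48, f_vv(3)=60.
Saddle points occur where the two diagonal entries have opposite signs: (3, 2). Count: 1.

1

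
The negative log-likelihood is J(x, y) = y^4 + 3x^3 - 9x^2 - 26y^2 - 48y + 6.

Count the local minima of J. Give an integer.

2

J separates as a function of x plus a function of y, so ∇J=0 decouples.
∂J/∂x = 9x(x - 2) = 0 at x ∈ {0, 2}; ∂J/∂y = 4(y - 4)(y + 1)(y + 3) = 0 at y ∈ {-3, -1, 4}.
The Hessian is diagonal: diag(J_xx, J_yy). Second derivatives: J_xx(0)=-18, J_xx(2)=18; J_yy(-3)=56, J_yy(-1)=-40, J_yy(4)=140.
Local minima occur where both diagonal entries positive: (2, -3), (2, 4). Count: 2.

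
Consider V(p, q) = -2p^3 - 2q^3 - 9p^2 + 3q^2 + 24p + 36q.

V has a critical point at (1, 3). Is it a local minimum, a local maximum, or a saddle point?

The mixed partial ∂²V/∂p∂q is 0, so the Hessian at any point is diag(V_pp, V_qq) = diag(-6(2p + 3), 6(-2q + 1)).
At (1, 3): H = diag(-30, -30).
Both eigenvalues are negative, so H is negative definite: a local maximum.

local maximum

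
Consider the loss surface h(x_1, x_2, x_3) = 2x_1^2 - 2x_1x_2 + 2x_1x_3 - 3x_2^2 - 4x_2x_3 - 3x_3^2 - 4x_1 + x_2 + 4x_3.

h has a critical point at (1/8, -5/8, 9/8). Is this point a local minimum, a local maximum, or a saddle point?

saddle point

The Hessian is constant: H = [[4, -2, 2], [-2, -6, -4], [2, -4, -6]].
Leading principal minors: Δ₁ = 4, Δ₂ = -28, Δ₃ = 160.
The minors fit neither the all-positive nor the alternating-sign pattern, so H is indefinite: a saddle point.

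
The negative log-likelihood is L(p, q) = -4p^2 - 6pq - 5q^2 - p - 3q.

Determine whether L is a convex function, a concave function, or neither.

L is quadratic, so its Hessian is the constant matrix H = [[-8, -6], [-6, -10]].
det(H) = 44, tr(H) = -18.
det(H) > 0 and tr(H) < 0, so H is negative definite everywhere: concave.

concave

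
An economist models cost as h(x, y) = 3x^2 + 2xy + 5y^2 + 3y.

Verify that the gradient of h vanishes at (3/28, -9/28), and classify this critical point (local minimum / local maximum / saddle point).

local minimum

∇h = (6x + 2y, 2x + 10y + 3); substituting (3/28, -9/28) gives ∇h = (0, 0), so (3/28, -9/28) is indeed a critical point.
The Hessian of h is constant: H = [[6, 2], [2, 10]].
det(H) = 6·10 − 2² = 56.
det(H) > 0 and tr(H) = 16 > 0, so H is positive definite and the point is a local minimum.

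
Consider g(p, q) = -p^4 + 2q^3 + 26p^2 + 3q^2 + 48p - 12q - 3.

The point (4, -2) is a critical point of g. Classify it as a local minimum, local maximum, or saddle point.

local maximum

The mixed partial ∂²g/∂p∂q is 0, so the Hessian at any point is diag(g_pp, g_qq) = diag(4(-3p^2 + 13), 6(2q + 1)).
At (4, -2): H = diag(-140, -18).
Both eigenvalues are negative, so H is negative definite: a local maximum.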